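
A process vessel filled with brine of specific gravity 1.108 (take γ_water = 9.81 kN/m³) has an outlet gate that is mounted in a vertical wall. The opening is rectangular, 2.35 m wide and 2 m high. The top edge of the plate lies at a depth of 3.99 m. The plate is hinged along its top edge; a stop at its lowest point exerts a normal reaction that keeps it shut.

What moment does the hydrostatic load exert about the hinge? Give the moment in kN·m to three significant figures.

γ = 1.108 × 9.81 = 10.86948 kN/m³.
The centroid lies 2/2 = 1 m below the top edge, so the centroid depth is h_c = 3.99 + 1 = 4.99 m.
A = 2.35 × 2 = 4.7 m².
Resultant F = γ·h_c·A = 10.86948 × 4.99 × 4.7 = 254.922 kN.
I_c = b·h³/12 = 2.35 × 2³/12 = 1.56667 m⁴.
Centre of pressure: y_p = y_c + I_c/(y_c·A) = 4.99 + 1.56667/(4.99 × 4.7) = 4.99 + 0.0668004 = 5.0568 m along the plane.
The resultant acts 1 + 0.0668004 = 1.0668 m (along the plate) below the hinge at the top edge, so the moment about the hinge is M = F × 1.0668 = 254.922 × 1.0668 = 271.951 kN·m.

M ≈ 272 kN·m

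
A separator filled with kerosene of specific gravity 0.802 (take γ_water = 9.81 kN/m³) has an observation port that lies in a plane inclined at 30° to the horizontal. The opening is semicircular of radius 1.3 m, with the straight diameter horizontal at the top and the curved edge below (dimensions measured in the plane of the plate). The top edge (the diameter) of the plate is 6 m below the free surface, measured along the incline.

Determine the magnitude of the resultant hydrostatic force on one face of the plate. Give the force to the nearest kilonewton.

γ = 0.802 × 9.81 = 7.86762 kN/m³.
Let θ = 30° be the plate's angle to the horizontal; measure y along the incline from where the plane meets the free surface. Vertical depth h = y·sinθ with sinθ = 0.500000.
The centroid of a semicircle lies 4r/(3π) = 0.551737 m from the diameter, here below the top edge, so y_c = 6 + 0.551737 = 6.55174 m and h_c = 6.55174 × 0.500000 = 3.27587 m.
A = πr²/2 = π × 1.3²/2 = 2.65465 m².
Resultant F = γ·h_c·A = 7.86762 × 3.27587 × 2.65465 = 68.4191 kN.

F ≈ 68 kN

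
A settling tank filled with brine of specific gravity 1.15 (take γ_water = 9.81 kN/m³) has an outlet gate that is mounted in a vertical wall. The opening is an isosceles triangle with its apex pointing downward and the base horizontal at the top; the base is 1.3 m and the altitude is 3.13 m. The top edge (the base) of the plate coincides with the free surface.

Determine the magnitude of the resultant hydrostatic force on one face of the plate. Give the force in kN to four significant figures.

γ = 1.15 × 9.81 = 11.2815 kN/m³.
With the apex down, the centroid sits h/3 = 3.13/3 = 1.04333 m below the base (the top edge), so the centroid depth is h_c = 1.04333 m.
A = ½ × 1.3 × 3.13 = 2.0345 m².
Resultant F = γ·h_c·A = 11.2815 × 1.04333 × 2.0345 = 23.9467 kN.

F ≈ 23.95 kN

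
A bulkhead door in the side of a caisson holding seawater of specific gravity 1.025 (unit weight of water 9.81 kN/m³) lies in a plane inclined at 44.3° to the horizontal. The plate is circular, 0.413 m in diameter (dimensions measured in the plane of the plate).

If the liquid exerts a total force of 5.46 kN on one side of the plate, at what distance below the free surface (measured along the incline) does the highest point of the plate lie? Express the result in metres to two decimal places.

γ = 1.025 × 9.81 = 10.05525 kN/m³.
A = π(0.2065)² = 0.133965 m².
From F = γ·h_c·A, the centroid depth is h_c = 5.46/(10.05525 × 0.133965) = 4.0533 m.
Let θ = 44.3° be the plate's angle to the horizontal; measure y along the incline from where the plane meets the free surface. Vertical depth h = y·sinθ with sinθ = 0.698415.
Along the incline, y_c = h_c/sinθ = 4.0533/0.698415 = 5.80357 m.
The centroid is at the centre, 0.2065 m below the top of the plate, so the highest point sits at y_top = 5.80357 − 0.2065 = 5.59707 m along the incline.

y_top ≈ 5.60 m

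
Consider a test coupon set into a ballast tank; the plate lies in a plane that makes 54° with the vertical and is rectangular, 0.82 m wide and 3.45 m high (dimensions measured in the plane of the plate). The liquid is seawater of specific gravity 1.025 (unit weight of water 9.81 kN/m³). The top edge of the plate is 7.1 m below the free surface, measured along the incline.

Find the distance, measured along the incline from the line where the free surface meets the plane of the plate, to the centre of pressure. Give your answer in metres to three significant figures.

γ = 1.025 × 9.81 = 10.05525 kN/m³.
The plate makes 54° with the vertical, i.e. θ = 90° − 54° = 36° to the horizontal. Measuring y along the incline from the free-surface line, vertical depth h = y·sinθ with sinθ = 0.587785.
The centroid lies 3.45/2 = 1.725 m below the top edge, so y_c = 7.1 + 1.725 = 8.825 m and h_c = 8.825 × 0.587785 = 5.1872 m.
A = 0.82 × 3.45 = 2.829 m².
Resultant F = γ·h_c·A = 10.05525 × 5.1872 × 2.829 = 147.557 kN.
I_c = b·h³/12 = 0.82 × 3.45³/12 = 2.80601 m⁴.
Centre of pressure: y_p = y_c + I_c/(y_c·A) = 8.825 + 2.80601/(8.825 × 2.829) = 8.825 + 0.112394 = 8.93739 m along the plane.

y_p = 8.94 m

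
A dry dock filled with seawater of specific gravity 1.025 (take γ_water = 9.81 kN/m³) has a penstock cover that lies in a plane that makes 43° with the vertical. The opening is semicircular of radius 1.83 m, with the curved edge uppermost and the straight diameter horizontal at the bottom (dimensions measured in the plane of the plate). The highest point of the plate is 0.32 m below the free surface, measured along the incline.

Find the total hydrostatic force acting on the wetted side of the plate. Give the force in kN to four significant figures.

γ = 1.025 × 9.81 = 10.05525 kN/m³.
The plate makes 43° with the vertical, i.e. θ = 90° − 43° = 47° to the horizontal. Measuring y along the incline from the free-surface line, vertical depth h = y·sinθ with sinθ = 0.731354.
The centroid lies 4r/(3π) = 0.776676 m above the diameter, so r − 4r/(3π) = 1.83 − 0.776676 = 1.05332 m below the topmost point, so y_c = 0.32 + 1.05332 = 1.37332 m and h_c = 1.37332 × 0.731354 = 1.00438 m.
A = πr²/2 = π × 1.83²/2 = 5.26044 m².
Resultant F = γ·h_c·A = 10.05525 × 1.00438 × 5.26044 = 53.1267 kN.

F ≈ 53.13 kN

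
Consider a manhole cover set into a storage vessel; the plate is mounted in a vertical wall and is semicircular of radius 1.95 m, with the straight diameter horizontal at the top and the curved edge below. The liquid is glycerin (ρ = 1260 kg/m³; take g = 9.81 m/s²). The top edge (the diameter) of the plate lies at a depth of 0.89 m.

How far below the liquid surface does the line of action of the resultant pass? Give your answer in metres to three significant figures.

h_p = 1.87 m

γ = ρg = 1260 × 9.81 / 1000 = 12.3606 kN/m³.
The centroid of a semicircle lies 4r/(3π) = 0.827606 m from the diameter, here below the top edge, so the centroid depth is h_c = 0.89 + 0.827606 = 1.71761 m.
A = πr²/2 = π × 1.95²/2 = 5.97295 m².
Resultant F = γ·h_c·A = 12.3606 × 1.71761 × 5.97295 = 126.81 kN.
I_c = (π/8 − 8/(9π))·r⁴ = 0.109757 × 1.95⁴ = 1.58698 m⁴.
Centre of pressure: y_p = y_c + I_c/(y_c·A) = 1.71761 + 1.58698/(1.71761 × 5.97295) = 1.71761 + 0.154688 = 1.8723 m along the plane.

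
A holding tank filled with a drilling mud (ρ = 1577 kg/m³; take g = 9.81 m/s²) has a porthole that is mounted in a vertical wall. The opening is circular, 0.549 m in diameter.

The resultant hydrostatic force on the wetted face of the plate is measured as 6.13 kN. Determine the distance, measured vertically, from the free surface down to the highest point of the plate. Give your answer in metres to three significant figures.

γ = ρg = 1577 × 9.81 / 1000 = 15.47037 kN/m³.
A = π(0.2745)² = 0.23672 m².
From F = γ·h_c·A, the centroid depth is h_c = 6.13/(15.47037 × 0.23672) = 1.67388 m.
The centroid is at the centre, 0.2745 m below the top of the plate, so the highest point sits at h_top = 1.67388 − 0.2745 = 1.39938 m below the surface.

d_top ≈ 1.40 m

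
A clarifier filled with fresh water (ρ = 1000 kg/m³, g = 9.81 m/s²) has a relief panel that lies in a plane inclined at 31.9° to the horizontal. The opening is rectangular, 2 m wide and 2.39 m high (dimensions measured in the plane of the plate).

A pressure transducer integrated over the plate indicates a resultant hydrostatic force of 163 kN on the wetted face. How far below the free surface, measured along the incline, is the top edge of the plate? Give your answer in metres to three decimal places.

γ = ρg = 1000 × 9.81 = 9810 N/m³ = 9.81 kN/m³.
A = 2 × 2.39 = 4.78 m².
From F = γ·h_c·A, the centroid depth is h_c = 163/(9.81 × 4.78) = 3.47609 m.
Let θ = 31.9° be the plate's angle to the horizontal; measure y along the incline from where the plane meets the free surface. Vertical depth h = y·sinθ with sinθ = 0.528438.
Along the incline, y_c = h_c/sinθ = 3.47609/0.528438 = 6.57805 m.
The centroid lies 2.39/2 = 1.195 m below the top edge, so the top edge sits at y_top = 6.57805 − 1.195 = 5.38305 m along the incline.

y_top ≈ 5.383 m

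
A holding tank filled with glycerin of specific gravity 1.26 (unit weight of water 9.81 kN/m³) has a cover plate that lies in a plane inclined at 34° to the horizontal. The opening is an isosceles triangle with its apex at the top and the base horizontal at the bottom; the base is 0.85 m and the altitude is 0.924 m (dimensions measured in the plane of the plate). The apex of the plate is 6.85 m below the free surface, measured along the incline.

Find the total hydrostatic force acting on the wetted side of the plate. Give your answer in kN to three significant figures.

γ = 1.26 × 9.81 = 12.3606 kN/m³.
Let θ = 34° be the plate's angle to the horizontal; measure y along the incline from where the plane meets the free surface. Vertical depth h = y·sinθ with sinθ = 0.559193.
With the apex up, the centroid sits 2h/3 = 2 × 0.924/3 = 0.616 m below the apex, so y_c = 6.85 + 0.616 = 7.466 m and h_c = 7.466 × 0.559193 = 4.17493 m.
A = ½ × 0.85 × 0.924 = 0.3927 m².
Resultant F = γ·h_c·A = 12.3606 × 4.17493 × 0.3927 = 20.2651 kN.

F ≈ 20.3 kN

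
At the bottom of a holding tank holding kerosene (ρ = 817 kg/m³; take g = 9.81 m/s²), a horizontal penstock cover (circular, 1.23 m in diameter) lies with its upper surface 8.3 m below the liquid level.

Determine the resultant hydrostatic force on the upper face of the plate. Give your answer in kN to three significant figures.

γ = ρg = 817 × 9.81 / 1000 = 8.01477 kN/m³.
The plate is horizontal, so pressure is uniform at p = γ·h = 8.01477 × 8.3 = 66.5226 kN/m².
A = π(0.615)² = 1.18823 m².
F = p·A = 66.5226 × 1.18823 = 79.0441 kN.

F ≈ 79.0 kN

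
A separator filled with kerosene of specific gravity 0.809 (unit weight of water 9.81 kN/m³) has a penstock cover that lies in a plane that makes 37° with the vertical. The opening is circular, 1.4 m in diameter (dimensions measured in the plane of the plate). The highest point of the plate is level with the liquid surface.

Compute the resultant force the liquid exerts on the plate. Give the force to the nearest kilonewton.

γ = 0.809 × 9.81 = 7.93629 kN/m³.
The plate makes 37° with the vertical, i.e. θ = 90° − 37° = 53° to the horizontal. Measuring y along the incline from the free-surface line, vertical depth h = y·sinθ with sinθ = 0.798636.
The centroid is at the centre, 0.7 m below the top of the plate, so y_c = 0.7 m and h_c = 0.7 × 0.798636 = 0.559045 m.
A = π(0.7)² = 1.53938 m².
Resultant F = γ·h_c·A = 7.93629 × 0.559045 × 1.53938 = 6.82983 kN.

F ≈ 7 kN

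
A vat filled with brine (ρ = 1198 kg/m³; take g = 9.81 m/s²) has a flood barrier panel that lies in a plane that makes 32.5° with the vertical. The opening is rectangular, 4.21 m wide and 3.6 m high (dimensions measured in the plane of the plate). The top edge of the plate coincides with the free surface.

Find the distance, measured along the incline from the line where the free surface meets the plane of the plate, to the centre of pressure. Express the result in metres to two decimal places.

γ = ρg = 1198 × 9.81 / 1000 = 11.75238 kN/m³.
The plate makes 32.5° with the vertical, i.e. θ = 90° − 32.5° = 57.5° to the horizontal. Measuring y along the incline from the free-surface line, vertical depth h = y·sinθ with sinθ = 0.843391.
The centroid lies 3.6/2 = 1.8 m below the top edge, so y_c = 1.8 m and h_c = 1.8 × 0.843391 = 1.5181 m.
A = 4.21 × 3.6 = 15.156 m².
Resultant F = γ·h_c·A = 11.75238 × 1.5181 × 15.156 = 270.403 kN.
I_c = b·h³/12 = 4.21 × 3.6³/12 = 16.3685 m⁴.
Centre of pressure: y_p = y_c + I_c/(y_c·A) = 1.8 + 16.3685/(1.8 × 15.156) = 1.8 + 0.600001 = 2.4 m along the plane.

y_p = 2.40 m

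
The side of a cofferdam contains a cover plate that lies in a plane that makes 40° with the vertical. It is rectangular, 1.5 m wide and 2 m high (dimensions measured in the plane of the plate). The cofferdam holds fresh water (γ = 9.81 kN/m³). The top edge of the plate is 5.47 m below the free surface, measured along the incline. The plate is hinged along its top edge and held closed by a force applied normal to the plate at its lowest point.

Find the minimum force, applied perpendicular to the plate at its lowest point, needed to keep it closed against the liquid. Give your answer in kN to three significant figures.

P ≈ 76.7 kN

γ = 9.81 kN/m³.
The plate makes 40° with the vertical, i.e. θ = 90° − 40° = 50° to the horizontal. Measuring y along the incline from the free-surface line, vertical depth h = y·sinθ with sinθ = 0.766044.
The centroid lies 2/2 = 1 m below the top edge, so y_c = 5.47 + 1 = 6.47 m and h_c = 6.47 × 0.766044 = 4.9563 m.
A = 1.5 × 2 = 3 m².
Resultant F = γ·h_c·A = 9.81 × 4.9563 × 3 = 145.864 kN.
I_c = b·h³/12 = 1.5 × 2³/12 = 1 m⁴.
Centre of pressure: y_p = y_c + I_c/(y_c·A) = 6.47 + 1/(6.47 × 3) = 6.47 + 0.0515198 = 6.52152 m along the plane.
The resultant acts 1 + 0.0515198 = 1.05152 m (along the plate) below the hinge at the top edge, so the moment about the hinge is M = F × 1.05152 = 145.864 × 1.05152 = 153.379 kN·m.
A normal force at the bottom, 2 m from the hinge, must supply this moment: P = 153.379/2 = 76.6895 kN.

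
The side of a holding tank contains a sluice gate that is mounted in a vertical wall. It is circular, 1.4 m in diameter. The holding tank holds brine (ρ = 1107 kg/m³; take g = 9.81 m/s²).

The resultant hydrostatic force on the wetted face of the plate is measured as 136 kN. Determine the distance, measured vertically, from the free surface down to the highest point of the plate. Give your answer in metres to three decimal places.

γ = ρg = 1107 × 9.81 / 1000 = 10.85967 kN/m³.
A = π(0.7)² = 1.53938 m².
From F = γ·h_c·A, the centroid depth is h_c = 136/(10.85967 × 1.53938) = 8.13535 m.
The centroid is at the centre, 0.7 m below the top of the plate, so the highest point sits at h_top = 8.13535 − 0.7 = 7.43535 m below the surface.

d_top ≈ 7.435 m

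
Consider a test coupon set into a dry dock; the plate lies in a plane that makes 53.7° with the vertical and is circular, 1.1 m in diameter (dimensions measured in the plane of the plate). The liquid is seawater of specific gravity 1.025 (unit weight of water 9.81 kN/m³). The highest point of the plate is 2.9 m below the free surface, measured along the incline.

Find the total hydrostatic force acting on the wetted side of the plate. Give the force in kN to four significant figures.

F ≈ 19.52 kN

γ = 1.025 × 9.81 = 10.05525 kN/m³.
The plate makes 53.7° with the vertical, i.e. θ = 90° − 53.7° = 36.3° to the horizontal. Measuring y along the incline from the free-surface line, vertical depth h = y·sinθ with sinθ = 0.592013.
The centroid is at the centre, 0.55 m below the top of the plate, so y_c = 2.9 + 0.55 = 3.45 m and h_c = 3.45 × 0.592013 = 2.04244 m.
A = π(0.55)² = 0.950332 m².
Resultant F = γ·h_c·A = 10.05525 × 2.04244 × 0.950332 = 19.5172 kN.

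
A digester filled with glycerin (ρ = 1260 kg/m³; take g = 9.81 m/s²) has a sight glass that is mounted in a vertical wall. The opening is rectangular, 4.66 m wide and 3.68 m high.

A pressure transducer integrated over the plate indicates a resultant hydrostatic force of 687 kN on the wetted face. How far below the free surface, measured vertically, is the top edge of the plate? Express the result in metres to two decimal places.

γ = ρg = 1260 × 9.81 / 1000 = 12.3606 kN/m³.
A = 4.66 × 3.68 = 17.1488 m².
From F = γ·h_c·A, the centroid depth is h_c = 687/(12.3606 × 17.1488) = 3.24103 m.
The centroid lies 3.68/2 = 1.84 m below the top edge, so the top edge sits at h_top = 3.24103 − 1.84 = 1.40103 m below the surface.

d_top ≈ 1.40 m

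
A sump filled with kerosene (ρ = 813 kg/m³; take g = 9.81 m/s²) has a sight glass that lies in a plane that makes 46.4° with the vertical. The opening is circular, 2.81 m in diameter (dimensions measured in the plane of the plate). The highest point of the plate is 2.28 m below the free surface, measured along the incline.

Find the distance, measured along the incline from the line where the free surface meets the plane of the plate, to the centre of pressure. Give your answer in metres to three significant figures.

γ = ρg = 813 × 9.81 / 1000 = 7.97553 kN/m³.
The plate makes 46.4° with the vertical, i.e. θ = 90° − 46.4° = 43.6° to the horizontal. Measuring y along the incline from the free-surface line, vertical depth h = y·sinθ with sinθ = 0.689620.
The centroid is at the centre, 1.405 m below the top of the plate, so y_c = 2.28 + 1.405 = 3.685 m and h_c = 3.685 × 0.689620 = 2.54125 m.
A = π(1.405)² = 6.20158 m².
Resultant F = γ·h_c·A = 7.97553 × 2.54125 × 6.20158 = 125.692 kN.
I_c = πr⁴/4 = π × 1.405⁴/4 = 3.06052 m⁴.
Centre of pressure: y_p = y_c + I_c/(y_c·A) = 3.685 + 3.06052/(3.685 × 6.20158) = 3.685 + 0.133923 = 3.81892 m along the plane.

y_p = 3.82 m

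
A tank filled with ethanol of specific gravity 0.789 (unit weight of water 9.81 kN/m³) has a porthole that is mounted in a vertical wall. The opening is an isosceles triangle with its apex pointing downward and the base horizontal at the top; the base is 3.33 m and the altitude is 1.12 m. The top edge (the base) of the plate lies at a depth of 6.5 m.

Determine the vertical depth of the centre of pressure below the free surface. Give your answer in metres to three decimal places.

γ = 0.789 × 9.81 = 7.74009 kN/m³.
With the apex down, the centroid sits h/3 = 1.12/3 = 0.373333 m below the base (the top edge), so the centroid depth is h_c = 6.5 + 0.373333 = 6.87333 m.
A = ½ × 3.33 × 1.12 = 1.8648 m².
Resultant F = γ·h_c·A = 7.74009 × 6.87333 × 1.8648 = 99.2077 kN.
I_c = b·h³/36 = 3.33 × 1.12³/36 = 0.129956 m⁴.
Centre of pressure: y_p = y_c + I_c/(y_c·A) = 6.87333 + 0.129956/(6.87333 × 1.8648) = 6.87333 + 0.010139 = 6.88347 m along the plane.

h_p = 6.883 m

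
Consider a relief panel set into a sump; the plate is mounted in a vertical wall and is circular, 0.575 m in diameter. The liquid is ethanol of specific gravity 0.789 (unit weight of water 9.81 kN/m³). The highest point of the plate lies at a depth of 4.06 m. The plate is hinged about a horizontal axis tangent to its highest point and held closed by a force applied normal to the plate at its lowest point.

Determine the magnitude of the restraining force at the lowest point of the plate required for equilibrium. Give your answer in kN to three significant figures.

P ≈ 4.44 kN

γ = 0.789 × 9.81 = 7.74009 kN/m³.
The centroid is at the centre, 0.2875 m below the top of the plate, so the centroid depth is h_c = 4.06 + 0.2875 = 4.3475 m.
A = π(0.2875)² = 0.259672 m².
Resultant F = γ·h_c·A = 7.74009 × 4.3475 × 0.259672 = 8.73797 kN.
I_c = πr⁴/4 = π × 0.2875⁴/4 = 0.00536588 m⁴.
Centre of pressure: y_p = y_c + I_c/(y_c·A) = 4.3475 + 0.00536588/(4.3475 × 0.259672) = 4.3475 + 0.00475309 = 4.35225 m along the plane.
The resultant acts 0.2875 + 0.00475309 = 0.292253 m (along the plate) below the hinge at the top edge, so the moment about the hinge is M = F × 0.292253 = 8.73797 × 0.292253 = 2.5537 kN·m.
A normal force at the bottom, 0.575 m from the hinge, must supply this moment: P = 2.5537/0.575 = 4.44122 kN.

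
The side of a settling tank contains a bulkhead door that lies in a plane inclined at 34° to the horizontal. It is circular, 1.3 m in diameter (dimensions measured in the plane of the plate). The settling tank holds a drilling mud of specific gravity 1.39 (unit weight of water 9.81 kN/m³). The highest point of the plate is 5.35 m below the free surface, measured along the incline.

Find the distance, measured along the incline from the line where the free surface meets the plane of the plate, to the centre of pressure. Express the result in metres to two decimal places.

y_p = 6.02 m

γ = 1.39 × 9.81 = 13.6359 kN/m³.
Let θ = 34° be the plate's angle to the horizontal; measure y along the incline from where the plane meets the free surface. Vertical depth h = y·sinθ with sinθ = 0.559193.
The centroid is at the centre, 0.65 m below the top of the plate, so y_c = 5.35 + 0.65 = 6 m and h_c = 6 × 0.559193 = 3.35516 m.
A = π(0.65)² = 1.32732 m².
Resultant F = γ·h_c·A = 13.6359 × 3.35516 × 1.32732 = 60.7257 kN.
I_c = πr⁴/4 = π × 0.65⁴/4 = 0.140198 m⁴.
Centre of pressure: y_p = y_c + I_c/(y_c·A) = 6 + 0.140198/(6 × 1.32732) = 6 + 0.0176041 = 6.0176 m along the plane.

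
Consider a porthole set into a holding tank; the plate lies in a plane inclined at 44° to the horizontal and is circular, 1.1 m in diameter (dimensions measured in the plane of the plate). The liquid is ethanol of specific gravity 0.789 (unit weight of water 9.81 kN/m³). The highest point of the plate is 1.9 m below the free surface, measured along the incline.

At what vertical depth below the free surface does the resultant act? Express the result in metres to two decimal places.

γ = 0.789 × 9.81 = 7.74009 kN/m³.
Let θ = 44° be the plate's angle to the horizontal; measure y along the incline from where the plane meets the free surface. Vertical depth h = y·sinθ with sinθ = 0.694658.
The centroid is at the centre, 0.55 m below the top of the plate, so y_c = 1.9 + 0.55 = 2.45 m and h_c = 2.45 × 0.694658 = 1.70191 m.
A = π(0.55)² = 0.950332 m².
Resultant F = γ·h_c·A = 7.74009 × 1.70191 × 0.950332 = 12.5187 kN.
I_c = πr⁴/4 = π × 0.55⁴/4 = 0.0718688 m⁴.
Centre of pressure: y_p = y_c + I_c/(y_c·A) = 2.45 + 0.0718688/(2.45 × 0.950332) = 2.45 + 0.0308673 = 2.48087 m along the plane.
Vertically, h_p = y_p·sinθ = 2.48087 × 0.694658 = 1.72336 m.

h_p = 1.72 m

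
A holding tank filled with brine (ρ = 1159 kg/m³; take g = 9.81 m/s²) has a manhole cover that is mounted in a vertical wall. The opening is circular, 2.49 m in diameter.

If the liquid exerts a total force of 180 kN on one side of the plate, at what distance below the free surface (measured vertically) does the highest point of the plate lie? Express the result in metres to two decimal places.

d_top ≈ 2.01 m

γ = ρg = 1159 × 9.81 / 1000 = 11.36979 kN/m³.
A = π(1.245)² = 4.86955 m².
From F = γ·h_c·A, the centroid depth is h_c = 180/(11.36979 × 4.86955) = 3.25111 m.
The centroid is at the centre, 1.245 m below the top of the plate, so the highest point sits at h_top = 3.25111 − 1.245 = 2.00611 m below the surface.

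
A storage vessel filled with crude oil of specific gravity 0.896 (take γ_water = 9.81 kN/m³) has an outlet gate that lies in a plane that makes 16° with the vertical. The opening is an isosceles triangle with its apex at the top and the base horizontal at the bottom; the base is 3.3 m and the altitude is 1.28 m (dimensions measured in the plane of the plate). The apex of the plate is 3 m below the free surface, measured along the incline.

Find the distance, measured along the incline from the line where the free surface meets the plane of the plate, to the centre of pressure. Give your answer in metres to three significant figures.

y_p = 3.88 m

γ = 0.896 × 9.81 = 8.78976 kN/m³.
The plate makes 16° with the vertical, i.e. θ = 90° − 16° = 74° to the horizontal. Measuring y along the incline from the free-surface line, vertical depth h = y·sinθ with sinθ = 0.961262.
With the apex up, the centroid sits 2h/3 = 2 × 1.28/3 = 0.853333 m below the apex, so y_c = 3 + 0.853333 = 3.85333 m and h_c = 3.85333 × 0.961262 = 3.70406 m.
A = ½ × 3.3 × 1.28 = 2.112 m².
Resultant F = γ·h_c·A = 8.78976 × 3.70406 × 2.112 = 68.7621 kN.
I_c = b·h³/36 = 3.3 × 1.28³/36 = 0.192239 m⁴.
Centre of pressure: y_p = y_c + I_c/(y_c·A) = 3.85333 + 0.192239/(3.85333 × 2.112) = 3.85333 + 0.0236217 = 3.87695 m along the plane.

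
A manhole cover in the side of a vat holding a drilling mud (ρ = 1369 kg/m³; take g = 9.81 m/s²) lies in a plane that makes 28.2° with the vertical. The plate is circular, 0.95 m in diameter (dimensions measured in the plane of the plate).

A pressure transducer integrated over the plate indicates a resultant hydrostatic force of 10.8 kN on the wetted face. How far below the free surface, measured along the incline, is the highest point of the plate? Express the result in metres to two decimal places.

y_top ≈ 0.81 m

γ = ρg = 1369 × 9.81 / 1000 = 13.42989 kN/m³.
A = π(0.475)² = 0.708822 m².
From F = γ·h_c·A, the centroid depth is h_c = 10.8/(13.42989 × 0.708822) = 1.13453 m.
The plate makes 28.2° with the vertical, i.e. θ = 90° − 28.2° = 61.8° to the horizontal. Measuring y along the incline from the free-surface line, vertical depth h = y·sinθ with sinθ = 0.881303.
Along the incline, y_c = h_c/sinθ = 1.13453/0.881303 = 1.28733 m.
The centroid is at the centre, 0.475 m below the top of the plate, so the highest point sits at y_top = 1.28733 − 0.475 = 0.81233 m along the incline.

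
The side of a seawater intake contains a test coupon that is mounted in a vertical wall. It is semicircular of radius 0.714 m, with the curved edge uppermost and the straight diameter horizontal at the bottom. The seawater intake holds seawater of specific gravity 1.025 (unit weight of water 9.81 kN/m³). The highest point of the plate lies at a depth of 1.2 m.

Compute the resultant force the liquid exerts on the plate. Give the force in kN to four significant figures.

γ = 1.025 × 9.81 = 10.05525 kN/m³.
The centroid lies 4r/(3π) = 0.303031 m above the diameter, so r − 4r/(3π) = 0.714 − 0.303031 = 0.410969 m below the topmost point, so the centroid depth is h_c = 1.2 + 0.410969 = 1.61097 m.
A = πr²/2 = π × 0.714²/2 = 0.800786 m².
Resultant F = γ·h_c·A = 10.05525 × 1.61097 × 0.800786 = 12.9717 kN.

F ≈ 12.97 kN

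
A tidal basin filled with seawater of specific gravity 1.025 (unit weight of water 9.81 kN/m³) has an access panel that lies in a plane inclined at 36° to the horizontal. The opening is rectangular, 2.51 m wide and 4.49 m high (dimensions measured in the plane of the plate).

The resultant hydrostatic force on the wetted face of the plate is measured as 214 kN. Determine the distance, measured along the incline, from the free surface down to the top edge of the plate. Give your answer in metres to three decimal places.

y_top ≈ 0.968 m

γ = 1.025 × 9.81 = 10.05525 kN/m³.
A = 2.51 × 4.49 = 11.2699 m².
From F = γ·h_c·A, the centroid depth is h_c = 214/(10.05525 × 11.2699) = 1.88843 m.
Let θ = 36° be the plate's angle to the horizontal; measure y along the incline from where the plane meets the free surface. Vertical depth h = y·sinθ with sinθ = 0.587785.
Along the incline, y_c = h_c/sinθ = 1.88843/0.587785 = 3.21279 m.
The centroid lies 4.49/2 = 2.245 m below the top edge, so the top edge sits at y_top = 3.21279 − 2.245 = 0.96779 m along the incline.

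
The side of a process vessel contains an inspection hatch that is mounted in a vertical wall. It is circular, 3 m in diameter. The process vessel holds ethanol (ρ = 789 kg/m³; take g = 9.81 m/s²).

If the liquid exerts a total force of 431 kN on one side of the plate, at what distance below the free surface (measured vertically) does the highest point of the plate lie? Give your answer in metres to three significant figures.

d_top ≈ 6.38 m

γ = ρg = 789 × 9.81 / 1000 = 7.74009 kN/m³.
A = π(1.5)² = 7.06858 m².
From F = γ·h_c·A, the centroid depth is h_c = 431/(7.74009 × 7.06858) = 7.87769 m.
The centroid is at the centre, 1.5 m below the top of the plate, so the highest point sits at h_top = 7.87769 − 1.5 = 6.37769 m below the surface.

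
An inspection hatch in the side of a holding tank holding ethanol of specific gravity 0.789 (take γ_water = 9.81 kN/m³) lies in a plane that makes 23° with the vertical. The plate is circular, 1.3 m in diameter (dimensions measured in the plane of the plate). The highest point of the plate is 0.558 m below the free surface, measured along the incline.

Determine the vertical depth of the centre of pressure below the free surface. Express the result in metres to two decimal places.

h_p = 1.19 m

γ = 0.789 × 9.81 = 7.74009 kN/m³.
The plate makes 23° with the vertical, i.e. θ = 90° − 23° = 67° to the horizontal. Measuring y along the incline from the free-surface line, vertical depth h = y·sinθ with sinθ = 0.920505.
The centroid is at the centre, 0.65 m below the top of the plate, so y_c = 0.558 + 0.65 = 1.208 m and h_c = 1.208 × 0.920505 = 1.11197 m.
A = π(0.65)² = 1.32732 m².
Resultant F = γ·h_c·A = 7.74009 × 1.11197 × 1.32732 = 11.4239 kN.
I_c = πr⁴/4 = π × 0.65⁴/4 = 0.140198 m⁴.
Centre of pressure: y_p = y_c + I_c/(y_c·A) = 1.208 + 0.140198/(1.208 × 1.32732) = 1.208 + 0.0874378 = 1.29544 m along the plane.
Vertically, h_p = y_p·sinθ = 1.29544 × 0.920505 = 1.19246 m.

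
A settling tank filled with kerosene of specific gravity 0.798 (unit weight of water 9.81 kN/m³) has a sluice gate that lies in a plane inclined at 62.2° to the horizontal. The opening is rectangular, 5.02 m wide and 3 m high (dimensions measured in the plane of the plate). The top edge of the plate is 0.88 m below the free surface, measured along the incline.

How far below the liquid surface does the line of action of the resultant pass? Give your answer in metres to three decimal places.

h_p = 2.384 m

γ = 0.798 × 9.81 = 7.82838 kN/m³.
Let θ = 62.2° be the plate's angle to the horizontal; measure y along the incline from where the plane meets the free surface. Vertical depth h = y·sinθ with sinθ = 0.884581.
The centroid lies 3/2 = 1.5 m below the top edge, so y_c = 0.88 + 1.5 = 2.38 m and h_c = 2.38 × 0.884581 = 2.1053 m.
A = 5.02 × 3 = 15.06 m².
Resultant F = γ·h_c·A = 7.82838 × 2.1053 × 15.06 = 248.205 kN.
I_c = b·h³/12 = 5.02 × 3³/12 = 11.295 m⁴.
Centre of pressure: y_p = y_c + I_c/(y_c·A) = 2.38 + 11.295/(2.38 × 15.06) = 2.38 + 0.315126 = 2.69513 m along the plane.
Vertically, h_p = y_p·sinθ = 2.69513 × 0.884581 = 2.38406 m.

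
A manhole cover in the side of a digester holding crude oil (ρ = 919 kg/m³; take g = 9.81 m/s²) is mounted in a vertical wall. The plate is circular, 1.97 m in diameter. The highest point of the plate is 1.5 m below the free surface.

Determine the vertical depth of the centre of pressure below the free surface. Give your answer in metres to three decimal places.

γ = ρg = 919 × 9.81 / 1000 = 9.01539 kN/m³.
The centroid is at the centre, 0.985 m below the top of the plate, so the centroid depth is h_c = 1.5 + 0.985 = 2.485 m.
A = π(0.985)² = 3.04805 m².
Resultant F = γ·h_c·A = 9.01539 × 2.485 × 3.04805 = 68.2862 kN.
I_c = πr⁴/4 = π × 0.985⁴/4 = 0.739324 m⁴.
Centre of pressure: y_p = y_c + I_c/(y_c·A) = 2.485 + 0.739324/(2.485 × 3.04805) = 2.485 + 0.0976082 = 2.58261 m along the plane.

h_p = 2.583 m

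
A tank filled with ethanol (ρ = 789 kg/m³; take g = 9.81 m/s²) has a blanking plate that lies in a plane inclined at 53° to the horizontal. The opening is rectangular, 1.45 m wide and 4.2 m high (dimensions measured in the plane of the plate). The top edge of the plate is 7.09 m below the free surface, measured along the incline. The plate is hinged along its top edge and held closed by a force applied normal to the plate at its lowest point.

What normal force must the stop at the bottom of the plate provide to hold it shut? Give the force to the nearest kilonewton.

γ = ρg = 789 × 9.81 / 1000 = 7.74009 kN/m³.
Let θ = 53° be the plate's angle to the horizontal; measure y along the incline from where the plane meets the free surface. Vertical depth h = y·sinθ with sinθ = 0.798636.
The centroid lies 4.2/2 = 2.1 m below the top edge, so y_c = 7.09 + 2.1 = 9.19 m and h_c = 9.19 × 0.798636 = 7.33946 m.
A = 1.45 × 4.2 = 6.09 m².
Resultant F = γ·h_c·A = 7.74009 × 7.33946 × 6.09 = 345.961 kN.
I_c = b·h³/12 = 1.45 × 4.2³/12 = 8.9523 m⁴.
Centre of pressure: y_p = y_c + I_c/(y_c·A) = 9.19 + 8.9523/(9.19 × 6.09) = 9.19 + 0.159956 = 9.34996 m along the plane.
The resultant acts 2.1 + 0.159956 = 2.25996 m (along the plate) below the hinge at the top edge, so the moment about the hinge is M = F × 2.25996 = 345.961 × 2.25996 = 781.858 kN·m.
A normal force at the bottom, 4.2 m from the hinge, must supply this moment: P = 781.858/4.2 = 186.157 kN.

P ≈ 186 kN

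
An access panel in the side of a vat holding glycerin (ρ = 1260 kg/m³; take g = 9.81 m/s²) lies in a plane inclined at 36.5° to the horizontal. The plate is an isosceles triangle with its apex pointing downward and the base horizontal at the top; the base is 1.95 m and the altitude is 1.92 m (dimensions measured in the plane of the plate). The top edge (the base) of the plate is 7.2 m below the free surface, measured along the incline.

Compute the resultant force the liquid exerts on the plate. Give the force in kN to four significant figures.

γ = ρg = 1260 × 9.81 / 1000 = 12.3606 kN/m³.
Let θ = 36.5° be the plate's angle to the horizontal; measure y along the incline from where the plane meets the free surface. Vertical depth h = y·sinθ with sinθ = 0.594823.
With the apex down, the centroid sits h/3 = 1.92/3 = 0.64 m below the base (the top edge), so y_c = 7.2 + 0.64 = 7.84 m and h_c = 7.84 × 0.594823 = 4.66341 m.
A = ½ × 1.95 × 1.92 = 1.872 m².
Resultant F = γ·h_c·A = 12.3606 × 4.66341 × 1.872 = 107.907 kN.

F ≈ 107.9 kN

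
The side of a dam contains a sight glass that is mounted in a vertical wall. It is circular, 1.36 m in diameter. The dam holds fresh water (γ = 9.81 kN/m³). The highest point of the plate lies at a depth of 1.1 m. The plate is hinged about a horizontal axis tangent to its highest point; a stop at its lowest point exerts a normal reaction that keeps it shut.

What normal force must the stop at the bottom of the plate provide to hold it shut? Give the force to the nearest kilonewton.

γ = 9.81 kN/m³.
The centroid is at the centre, 0.68 m below the top of the plate, so the centroid depth is h_c = 1.1 + 0.68 = 1.78 m.
A = π(0.68)² = 1.45267 m².
Resultant F = γ·h_c·A = 9.81 × 1.78 × 1.45267 = 25.3662 kN.
I_c = πr⁴/4 = π × 0.68⁴/4 = 0.167929 m⁴.
Centre of pressure: y_p = y_c + I_c/(y_c·A) = 1.78 + 0.167929/(1.78 × 1.45267) = 1.78 + 0.064944 = 1.84494 m along the plane.
The resultant acts 0.68 + 0.064944 = 0.744944 m (along the plate) below the hinge at the top edge, so the moment about the hinge is M = F × 0.744944 = 25.3662 × 0.744944 = 18.8964 kN·m.
A normal force at the bottom, 1.36 m from the hinge, must supply this moment: P = 18.8964/1.36 = 13.8944 kN.

P ≈ 14 kN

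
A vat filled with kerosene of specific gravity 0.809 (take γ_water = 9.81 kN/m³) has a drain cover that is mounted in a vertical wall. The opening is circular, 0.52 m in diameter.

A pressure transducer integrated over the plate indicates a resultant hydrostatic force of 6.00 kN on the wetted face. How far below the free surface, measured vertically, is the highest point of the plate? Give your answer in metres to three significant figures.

γ = 0.809 × 9.81 = 7.93629 kN/m³.
A = π(0.26)² = 0.212372 m².
From F = γ·h_c·A, the centroid depth is h_c = 6.00/(7.93629 × 0.212372) = 3.55989 m.
The centroid is at the centre, 0.26 m below the top of the plate, so the highest point sits at h_top = 3.55989 − 0.26 = 3.29989 m below the surface.

d_top ≈ 3.30 m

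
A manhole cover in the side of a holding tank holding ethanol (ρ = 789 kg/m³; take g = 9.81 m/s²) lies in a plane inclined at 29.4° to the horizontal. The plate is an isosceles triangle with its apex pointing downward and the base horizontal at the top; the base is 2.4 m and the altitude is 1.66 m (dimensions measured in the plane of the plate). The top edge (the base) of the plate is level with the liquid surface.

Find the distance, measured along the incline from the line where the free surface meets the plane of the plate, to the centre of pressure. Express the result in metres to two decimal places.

y_p = 0.83 m

γ = ρg = 789 × 9.81 / 1000 = 7.74009 kN/m³.
Let θ = 29.4° be the plate's angle to the horizontal; measure y along the incline from where the plane meets the free surface. Vertical depth h = y·sinθ with sinθ = 0.490904.
With the apex down, the centroid sits h/3 = 1.66/3 = 0.553333 m below the base (the top edge), so y_c = 0.553333 m and h_c = 0.553333 × 0.490904 = 0.271633 m.
A = ½ × 2.4 × 1.66 = 1.992 m².
Resultant F = γ·h_c·A = 7.74009 × 0.271633 × 1.992 = 4.18811 kN.
I_c = b·h³/36 = 2.4 × 1.66³/36 = 0.304953 m⁴.
Centre of pressure: y_p = y_c + I_c/(y_c·A) = 0.553333 + 0.304953/(0.553333 × 1.992) = 0.553333 + 0.276667 = 0.83 m along the plane.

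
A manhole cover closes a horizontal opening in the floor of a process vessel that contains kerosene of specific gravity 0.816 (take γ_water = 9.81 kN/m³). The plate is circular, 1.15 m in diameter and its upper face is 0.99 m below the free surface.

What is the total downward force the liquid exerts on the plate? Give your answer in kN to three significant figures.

F ≈ 8.23 kN

γ = 0.816 × 9.81 = 8.00496 kN/m³.
The plate is horizontal, so pressure is uniform at p = γ·h = 8.00496 × 0.99 = 7.92491 kN/m².
A = π(0.575)² = 1.03869 m².
F = p·A = 7.92491 × 1.03869 = 8.23152 kN.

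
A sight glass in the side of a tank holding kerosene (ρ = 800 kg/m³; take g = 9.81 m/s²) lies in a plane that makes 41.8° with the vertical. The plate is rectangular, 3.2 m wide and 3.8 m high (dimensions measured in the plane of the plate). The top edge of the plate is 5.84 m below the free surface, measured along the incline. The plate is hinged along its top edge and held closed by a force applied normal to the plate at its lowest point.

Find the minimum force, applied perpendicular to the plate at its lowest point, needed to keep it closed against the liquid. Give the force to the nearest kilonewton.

P ≈ 298 kN

γ = ρg = 800 × 9.81 / 1000 = 7.848 kN/m³.
The plate makes 41.8° with the vertical, i.e. θ = 90° − 41.8° = 48.2° to the horizontal. Measuring y along the incline from the free-surface line, vertical depth h = y·sinθ with sinθ = 0.745476.
The centroid lies 3.8/2 = 1.9 m below the top edge, so y_c = 5.84 + 1.9 = 7.74 m and h_c = 7.74 × 0.745476 = 5.76998 m.
A = 3.2 × 3.8 = 12.16 m².
Resultant F = γ·h_c·A = 7.848 × 5.76998 × 12.16 = 550.639 kN.
I_c = b·h³/12 = 3.2 × 3.8³/12 = 14.6325 m⁴.
Centre of pressure: y_p = y_c + I_c/(y_c·A) = 7.74 + 14.6325/(7.74 × 12.16) = 7.74 + 0.155469 = 7.89547 m along the plane.
The resultant acts 1.9 + 0.155469 = 2.05547 m (along the plate) below the hinge at the top edge, so the moment about the hinge is M = F × 2.05547 = 550.639 × 2.05547 = 1131.82 kN·m.
A normal force at the bottom, 3.8 m from the hinge, must supply this moment: P = 1131.82/3.8 = 297.847 kN.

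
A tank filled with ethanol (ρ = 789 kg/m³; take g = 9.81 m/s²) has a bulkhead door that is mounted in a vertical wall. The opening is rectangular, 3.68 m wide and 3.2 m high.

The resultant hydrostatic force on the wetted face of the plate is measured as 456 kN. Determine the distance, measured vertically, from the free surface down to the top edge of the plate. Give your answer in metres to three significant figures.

d_top ≈ 3.40 m

γ = ρg = 789 × 9.81 / 1000 = 7.74009 kN/m³.
A = 3.68 × 3.2 = 11.776 m².
From F = γ·h_c·A, the centroid depth is h_c = 456/(7.74009 × 11.776) = 5.00289 m.
The centroid lies 3.2/2 = 1.6 m below the top edge, so the top edge sits at h_top = 5.00289 − 1.6 = 3.40289 m below the surface.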